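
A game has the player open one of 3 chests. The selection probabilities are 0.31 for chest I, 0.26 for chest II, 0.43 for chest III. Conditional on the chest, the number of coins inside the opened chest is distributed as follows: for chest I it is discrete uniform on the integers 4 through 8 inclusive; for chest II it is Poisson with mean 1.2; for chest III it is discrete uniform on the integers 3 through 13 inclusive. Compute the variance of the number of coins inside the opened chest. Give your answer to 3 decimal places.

Per component, I: μ=6, E[X²]=38; II: μ=1.2, E[X²]=2.64; III: μ=8, E[X²]=74.
E[X] = 0.31·6 + 0.26·1.2 + 0.43·8 = 5.612.
E[X²] = 0.31·38 + 0.26·2.64 + 0.43·74 = 44.2864.
Var(X) = E[X²] − (E[X])² = 44.2864 − 31.4945 = 12.7919.

12.792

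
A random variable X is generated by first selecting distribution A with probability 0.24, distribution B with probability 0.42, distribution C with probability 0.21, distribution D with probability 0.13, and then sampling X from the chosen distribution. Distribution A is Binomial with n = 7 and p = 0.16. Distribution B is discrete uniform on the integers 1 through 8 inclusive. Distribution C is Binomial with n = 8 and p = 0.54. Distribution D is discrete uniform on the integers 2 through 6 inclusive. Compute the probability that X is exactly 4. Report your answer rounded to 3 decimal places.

0.138

Conditional on each component, P(X = 4): A: 0.0135952; B: 0.125; C: 0.266504; D: 0.2.
By total probability, P(X = 4) = 0.24·0.0135952 + 0.42·0.125 + 0.21·0.266504 + 0.13·0.2 = 0.137729.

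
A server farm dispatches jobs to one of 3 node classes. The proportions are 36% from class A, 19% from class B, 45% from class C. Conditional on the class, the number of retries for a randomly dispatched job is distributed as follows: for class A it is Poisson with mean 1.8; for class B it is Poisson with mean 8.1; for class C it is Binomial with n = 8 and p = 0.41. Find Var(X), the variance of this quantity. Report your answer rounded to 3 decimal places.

Per component, A: μ=1.8, E[X²]=5.04; B: μ=8.1, E[X²]=73.71; C: μ=3.28, E[X²]=12.6936.
E[X] = 0.36·1.8 + 0.19·8.1 + 0.45·3.28 = 3.663.
E[X²] = 0.36·5.04 + 0.19·73.71 + 0.45·12.6936 = 21.5314.
Var(X) = E[X²] − (E[X])² = 21.5314 − 13.4176 = 8.11385.

8.114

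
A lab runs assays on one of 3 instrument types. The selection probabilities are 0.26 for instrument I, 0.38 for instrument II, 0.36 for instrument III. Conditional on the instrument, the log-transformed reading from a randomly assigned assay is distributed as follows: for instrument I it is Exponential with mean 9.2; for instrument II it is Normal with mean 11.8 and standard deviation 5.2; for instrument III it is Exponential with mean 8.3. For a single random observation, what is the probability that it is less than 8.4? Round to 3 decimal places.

0.482

Conditional on each instrument, P(X < 8.4): I: 0.598699; II: 0.256605; III: 0.636526.
By total probability, P(X < 8.4) = 0.26·0.598699 + 0.38·0.256605 + 0.36·0.636526 = 0.482321.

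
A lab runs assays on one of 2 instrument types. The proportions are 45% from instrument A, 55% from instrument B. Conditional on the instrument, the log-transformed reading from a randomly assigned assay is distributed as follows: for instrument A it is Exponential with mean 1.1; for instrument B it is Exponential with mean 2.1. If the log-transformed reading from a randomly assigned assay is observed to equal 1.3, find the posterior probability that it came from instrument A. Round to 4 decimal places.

0.4708

Likelihoods f(1.3 | ·): A: 0.278837; B: 0.256408.
Posterior ∝ prior × likelihood. Numerator for A: 0.45·0.278837 = 0.125477.
Normalizing constant: 0.45·0.278837 + 0.55·0.256408 = 0.266501.
P(A | observation) = 0.125477 / 0.266501 = 0.47083.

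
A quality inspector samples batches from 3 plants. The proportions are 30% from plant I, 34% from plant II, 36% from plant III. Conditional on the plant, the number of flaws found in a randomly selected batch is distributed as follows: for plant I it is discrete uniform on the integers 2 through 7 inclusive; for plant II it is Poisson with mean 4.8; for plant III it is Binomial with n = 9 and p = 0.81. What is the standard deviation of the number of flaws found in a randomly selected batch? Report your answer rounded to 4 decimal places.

2.1481

Per component, I: μ=4.5, E[X²]=23.1667; II: μ=4.8, E[X²]=27.84; III: μ=7.29, E[X²]=54.5292.
E[X] = 0.3·4.5 + 0.34·4.8 + 0.36·7.29 = 5.6064.
E[X²] = 0.3·23.1667 + 0.34·27.84 + 0.36·54.5292 = 36.0461.
Var(X) = E[X²] − (E[X])² = 36.0461 − 31.4317 = 4.61439.
SD(X) = √4.61439 = 2.14811.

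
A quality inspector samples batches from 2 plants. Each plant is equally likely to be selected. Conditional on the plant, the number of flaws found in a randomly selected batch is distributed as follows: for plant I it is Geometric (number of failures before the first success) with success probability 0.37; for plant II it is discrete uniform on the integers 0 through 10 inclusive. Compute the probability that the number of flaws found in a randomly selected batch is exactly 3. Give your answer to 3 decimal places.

0.092

Conditional on each plant, P(X = 3): I: 0.0925174; II: 0.0909091.
By total probability, P(X = 3) = 0.5·0.0925174 + 0.5·0.0909091 = 0.0917132.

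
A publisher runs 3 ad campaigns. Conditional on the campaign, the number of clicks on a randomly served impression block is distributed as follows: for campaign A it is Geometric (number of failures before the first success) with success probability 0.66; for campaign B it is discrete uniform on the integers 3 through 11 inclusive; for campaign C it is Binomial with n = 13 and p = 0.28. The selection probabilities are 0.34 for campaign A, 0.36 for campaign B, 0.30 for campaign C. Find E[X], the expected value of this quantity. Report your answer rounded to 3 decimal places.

Component means — A: 0.515152; B: 7; C: 3.64.
E[X] = 0.34·0.515152 + 0.36·7 + 0.3·3.64 = 3.78715.

3.787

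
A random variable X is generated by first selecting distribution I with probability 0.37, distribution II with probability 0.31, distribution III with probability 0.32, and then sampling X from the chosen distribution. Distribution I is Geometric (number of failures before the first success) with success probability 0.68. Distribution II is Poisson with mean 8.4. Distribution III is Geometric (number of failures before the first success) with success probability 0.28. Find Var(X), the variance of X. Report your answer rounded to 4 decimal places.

Per component, I: μ=0.470588, E[X²]=0.913495; II: μ=8.4, E[X²]=78.96; III: μ=2.57143, E[X²]=15.7959.
E[X] = 0.37·0.470588 + 0.31·8.4 + 0.32·2.57143 = 3.60097.
E[X²] = 0.37·0.913495 + 0.31·78.96 + 0.32·15.7959 = 29.8703.
Var(X) = E[X²] − (E[X])² = 29.8703 − 12.967 = 16.9033.

16.9033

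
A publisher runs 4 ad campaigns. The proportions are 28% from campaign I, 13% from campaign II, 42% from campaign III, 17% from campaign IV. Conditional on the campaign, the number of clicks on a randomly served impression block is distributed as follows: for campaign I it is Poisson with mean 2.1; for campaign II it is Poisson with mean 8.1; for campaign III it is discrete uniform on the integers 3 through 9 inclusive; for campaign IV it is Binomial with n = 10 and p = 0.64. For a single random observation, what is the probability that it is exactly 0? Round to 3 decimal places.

Conditional on each campaign, P(X = 0): I: 0.122456; II: 0.000303539; III: 0; IV: 3.65616e-05.
By total probability, P(X = 0) = 0.28·0.122456 + 0.13·0.000303539 + 0.42·0 + 0.17·3.65616e-05 = 0.0343335.

0.034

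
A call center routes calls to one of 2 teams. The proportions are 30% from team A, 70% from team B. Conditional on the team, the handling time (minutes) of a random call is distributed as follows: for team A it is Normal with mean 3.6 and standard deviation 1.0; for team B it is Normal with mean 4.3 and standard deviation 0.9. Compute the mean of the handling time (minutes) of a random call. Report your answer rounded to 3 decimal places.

4.090

Component means — A: 3.6; B: 4.3.
E[X] = 0.3·3.6 + 0.7·4.3 = 4.09.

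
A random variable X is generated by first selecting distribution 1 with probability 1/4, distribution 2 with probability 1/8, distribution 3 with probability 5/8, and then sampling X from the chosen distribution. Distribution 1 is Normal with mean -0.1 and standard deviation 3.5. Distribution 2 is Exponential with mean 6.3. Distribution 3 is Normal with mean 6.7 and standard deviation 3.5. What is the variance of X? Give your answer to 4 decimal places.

Per component, 1: μ=-0.1, E[X²]=12.26; 2: μ=6.3, E[X²]=79.38; 3: μ=6.7, E[X²]=57.14.
E[X] = 0.25·-0.1 + 0.125·6.3 + 0.625·6.7 = 4.95.
E[X²] = 0.25·12.26 + 0.125·79.38 + 0.625·57.14 = 48.7.
Var(X) = E[X²] − (E[X])² = 48.7 − 24.5025 = 24.1975.

24.1975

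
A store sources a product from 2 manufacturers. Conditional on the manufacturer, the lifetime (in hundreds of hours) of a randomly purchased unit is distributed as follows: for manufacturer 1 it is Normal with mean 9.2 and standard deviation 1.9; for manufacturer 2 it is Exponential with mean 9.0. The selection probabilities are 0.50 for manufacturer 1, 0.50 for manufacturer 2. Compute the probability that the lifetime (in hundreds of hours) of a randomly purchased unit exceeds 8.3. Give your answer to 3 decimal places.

Conditional on each manufacturer, P(X > 8.3): 1: 0.682137; 2: 0.397634.
By total probability, P(X > 8.3) = 0.5·0.682137 + 0.5·0.397634 = 0.539886.

0.540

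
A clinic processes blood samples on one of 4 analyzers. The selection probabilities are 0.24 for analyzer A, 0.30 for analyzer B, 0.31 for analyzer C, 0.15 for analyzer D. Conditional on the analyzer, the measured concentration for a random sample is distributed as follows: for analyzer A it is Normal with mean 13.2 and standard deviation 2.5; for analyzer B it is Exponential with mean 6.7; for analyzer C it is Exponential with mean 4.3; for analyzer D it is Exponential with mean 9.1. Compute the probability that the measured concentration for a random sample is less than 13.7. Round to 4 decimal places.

Conditional on each analyzer, P(X < 13.7): A: 0.57926; B: 0.870591; C: 0.958665; D: 0.778092.
By total probability, P(X < 13.7) = 0.24·0.57926 + 0.3·0.870591 + 0.31·0.958665 + 0.15·0.778092 = 0.8141.

0.8141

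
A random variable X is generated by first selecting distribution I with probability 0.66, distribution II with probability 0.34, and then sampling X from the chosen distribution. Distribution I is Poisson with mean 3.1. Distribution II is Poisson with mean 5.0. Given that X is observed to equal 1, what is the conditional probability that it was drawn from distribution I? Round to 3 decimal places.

Likelihoods P(X=1 | ·): I: 0.139653; II: 0.0336897.
Posterior ∝ prior × likelihood. Numerator for I: 0.66·0.139653 = 0.0921707.
Normalizing constant: 0.66·0.139653 + 0.34·0.0336897 = 0.103625.
P(I | observation) = 0.0921707 / 0.103625 = 0.889462.

0.889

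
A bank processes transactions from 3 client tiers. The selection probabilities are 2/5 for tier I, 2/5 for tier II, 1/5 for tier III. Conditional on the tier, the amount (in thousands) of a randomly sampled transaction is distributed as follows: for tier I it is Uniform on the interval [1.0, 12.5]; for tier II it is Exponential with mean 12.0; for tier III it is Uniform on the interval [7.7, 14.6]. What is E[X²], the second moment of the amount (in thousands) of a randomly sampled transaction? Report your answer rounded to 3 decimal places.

For each component E[X²] = Var + (mean)², giving I: 56.5833; II: 288; III: 128.29.
Overall E[X²] = 0.4·56.5833 + 0.4·288 + 0.2·128.29 = 163.491.

163.491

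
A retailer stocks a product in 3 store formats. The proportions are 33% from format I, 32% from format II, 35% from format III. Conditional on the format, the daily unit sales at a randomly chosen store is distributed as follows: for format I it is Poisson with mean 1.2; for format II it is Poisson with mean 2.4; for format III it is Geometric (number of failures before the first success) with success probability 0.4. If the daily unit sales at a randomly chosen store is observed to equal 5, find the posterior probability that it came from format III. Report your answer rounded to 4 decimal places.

0.3380

Likelihoods P(X=5 | ·): I: 0.00624556; II: 0.0601961; III: 0.031104.
Posterior ∝ prior × likelihood. Numerator for III: 0.35·0.031104 = 0.0108864.
Normalizing constant: 0.33·0.00624556 + 0.32·0.0601961 + 0.35·0.031104 = 0.0322102.
P(III | observation) = 0.0108864 / 0.0322102 = 0.33798.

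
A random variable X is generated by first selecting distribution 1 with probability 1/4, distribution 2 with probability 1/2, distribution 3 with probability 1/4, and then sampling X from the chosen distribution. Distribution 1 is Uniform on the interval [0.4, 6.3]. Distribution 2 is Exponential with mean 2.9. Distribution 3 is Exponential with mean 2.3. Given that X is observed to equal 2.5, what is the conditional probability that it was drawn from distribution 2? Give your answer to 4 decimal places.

0.4795

Likelihoods f(2.5 | ·): 1: 0.169492; 2: 0.145616; 3: 0.146627.
Posterior ∝ prior × likelihood. Numerator for 2: 0.5·0.145616 = 0.0728082.
Normalizing constant: 0.25·0.169492 + 0.5·0.145616 + 0.25·0.146627 = 0.151838.
P(2 | observation) = 0.0728082 / 0.151838 = 0.479513.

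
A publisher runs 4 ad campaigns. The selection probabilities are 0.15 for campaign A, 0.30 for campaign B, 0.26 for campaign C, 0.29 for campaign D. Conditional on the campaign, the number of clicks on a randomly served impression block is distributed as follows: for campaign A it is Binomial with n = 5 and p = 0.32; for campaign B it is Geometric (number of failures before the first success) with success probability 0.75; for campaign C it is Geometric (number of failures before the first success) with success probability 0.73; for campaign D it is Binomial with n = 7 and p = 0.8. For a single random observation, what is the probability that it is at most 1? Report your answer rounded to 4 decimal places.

0.5955

Conditional on each campaign, P(X ≤ 1): A: 0.487495; B: 0.9375; C: 0.9271; D: 0.0003712.
By total probability, P(X ≤ 1) = 0.15·0.487495 + 0.3·0.9375 + 0.26·0.9271 + 0.29·0.0003712 = 0.595528.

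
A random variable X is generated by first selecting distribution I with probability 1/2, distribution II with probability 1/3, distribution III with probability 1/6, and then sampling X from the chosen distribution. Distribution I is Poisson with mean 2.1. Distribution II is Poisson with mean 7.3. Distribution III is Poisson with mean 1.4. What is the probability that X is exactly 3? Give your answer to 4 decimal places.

0.1279

Conditional on each component, P(X = 3): I: 0.189011; II: 0.0437993; III: 0.112777.
By total probability, P(X = 3) = 0.5·0.189011 + 0.333333·0.0437993 + 0.166667·0.112777 = 0.127902.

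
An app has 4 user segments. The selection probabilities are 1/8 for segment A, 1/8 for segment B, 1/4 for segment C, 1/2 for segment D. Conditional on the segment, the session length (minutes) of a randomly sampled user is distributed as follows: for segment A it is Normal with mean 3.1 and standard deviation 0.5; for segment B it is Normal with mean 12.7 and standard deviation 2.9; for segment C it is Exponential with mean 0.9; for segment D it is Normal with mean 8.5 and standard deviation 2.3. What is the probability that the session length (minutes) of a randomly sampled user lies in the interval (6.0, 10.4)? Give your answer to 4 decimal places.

Conditional on each segment, P(6.0 < X < 10.4): A: 3.31575e-09; B: 0.203424; C: 0.00126305; D: 0.657095.
By total probability, P(6.0 < X < 10.4) = 0.125·3.31575e-09 + 0.125·0.203424 + 0.25·0.00126305 + 0.5·0.657095 = 0.354291.

0.3543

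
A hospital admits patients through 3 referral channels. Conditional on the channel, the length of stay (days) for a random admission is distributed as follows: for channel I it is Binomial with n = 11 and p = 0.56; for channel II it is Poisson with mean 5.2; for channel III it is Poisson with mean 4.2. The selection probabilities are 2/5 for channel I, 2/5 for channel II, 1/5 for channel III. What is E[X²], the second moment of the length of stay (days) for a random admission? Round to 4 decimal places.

33.5264

For each component E[X²] = Var + (mean)², giving I: 40.656; II: 32.24; III: 21.84.
Overall E[X²] = 0.4·40.656 + 0.4·32.24 + 0.2·21.84 = 33.5264.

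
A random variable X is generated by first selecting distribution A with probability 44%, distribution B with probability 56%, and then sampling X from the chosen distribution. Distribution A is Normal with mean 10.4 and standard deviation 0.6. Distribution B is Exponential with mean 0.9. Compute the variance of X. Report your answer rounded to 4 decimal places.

22.8496

Per component, A: μ=10.4, E[X²]=108.52; B: μ=0.9, E[X²]=1.62.
E[X] = 0.44·10.4 + 0.56·0.9 = 5.08.
E[X²] = 0.44·108.52 + 0.56·1.62 = 48.656.
Var(X) = E[X²] − (E[X])² = 48.656 − 25.8064 = 22.8496.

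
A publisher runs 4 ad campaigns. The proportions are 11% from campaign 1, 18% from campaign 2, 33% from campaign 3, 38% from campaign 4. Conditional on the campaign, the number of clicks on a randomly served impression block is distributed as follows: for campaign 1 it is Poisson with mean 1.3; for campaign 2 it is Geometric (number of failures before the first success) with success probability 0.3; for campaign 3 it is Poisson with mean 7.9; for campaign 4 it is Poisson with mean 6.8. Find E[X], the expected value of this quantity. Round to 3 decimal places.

5.754

Component means — 1: 1.3; 2: 2.33333; 3: 7.9; 4: 6.8.
E[X] = 0.11·1.3 + 0.18·2.33333 + 0.33·7.9 + 0.38·6.8 = 5.754.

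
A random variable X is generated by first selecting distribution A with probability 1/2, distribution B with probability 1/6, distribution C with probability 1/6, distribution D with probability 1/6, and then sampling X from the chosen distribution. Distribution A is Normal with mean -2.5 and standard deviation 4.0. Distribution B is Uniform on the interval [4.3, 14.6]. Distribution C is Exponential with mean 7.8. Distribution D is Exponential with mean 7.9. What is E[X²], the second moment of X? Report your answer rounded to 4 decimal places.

For each component E[X²] = Var + (mean)², giving A: 22.25; B: 98.1433; C: 121.68; D: 124.82.
Overall E[X²] = 0.5·22.25 + 0.166667·98.1433 + 0.166667·121.68 + 0.166667·124.82 = 68.5656.

68.5656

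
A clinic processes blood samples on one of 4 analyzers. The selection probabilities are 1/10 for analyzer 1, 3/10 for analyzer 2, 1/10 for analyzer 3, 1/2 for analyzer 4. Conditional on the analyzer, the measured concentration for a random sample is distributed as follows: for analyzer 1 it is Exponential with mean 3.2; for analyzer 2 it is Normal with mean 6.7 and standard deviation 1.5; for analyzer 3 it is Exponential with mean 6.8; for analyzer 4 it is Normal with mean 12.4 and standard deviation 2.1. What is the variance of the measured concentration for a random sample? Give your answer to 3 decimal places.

19.699

Per component, 1: μ=3.2, E[X²]=20.48; 2: μ=6.7, E[X²]=47.14; 3: μ=6.8, E[X²]=92.48; 4: μ=12.4, E[X²]=158.17.
E[X] = 0.1·3.2 + 0.3·6.7 + 0.1·6.8 + 0.5·12.4 = 9.21.
E[X²] = 0.1·20.48 + 0.3·47.14 + 0.1·92.48 + 0.5·158.17 = 104.523.
Var(X) = E[X²] − (E[X])² = 104.523 − 84.8241 = 19.6989.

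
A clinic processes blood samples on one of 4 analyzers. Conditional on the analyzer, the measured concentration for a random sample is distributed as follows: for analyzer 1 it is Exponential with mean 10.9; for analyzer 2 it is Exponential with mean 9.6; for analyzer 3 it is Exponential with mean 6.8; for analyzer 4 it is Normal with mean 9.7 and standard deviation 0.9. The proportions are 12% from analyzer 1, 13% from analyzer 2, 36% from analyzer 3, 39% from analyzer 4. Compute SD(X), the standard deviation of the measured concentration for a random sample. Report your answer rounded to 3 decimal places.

Per component, 1: μ=10.9, E[X²]=237.62; 2: μ=9.6, E[X²]=184.32; 3: μ=6.8, E[X²]=92.48; 4: μ=9.7, E[X²]=94.9.
E[X] = 0.12·10.9 + 0.13·9.6 + 0.36·6.8 + 0.39·9.7 = 8.787.
E[X²] = 0.12·237.62 + 0.13·184.32 + 0.36·92.48 + 0.39·94.9 = 122.78.
Var(X) = E[X²] − (E[X])² = 122.78 − 77.2114 = 45.5684.
SD(X) = √45.5684 = 6.75044.

6.750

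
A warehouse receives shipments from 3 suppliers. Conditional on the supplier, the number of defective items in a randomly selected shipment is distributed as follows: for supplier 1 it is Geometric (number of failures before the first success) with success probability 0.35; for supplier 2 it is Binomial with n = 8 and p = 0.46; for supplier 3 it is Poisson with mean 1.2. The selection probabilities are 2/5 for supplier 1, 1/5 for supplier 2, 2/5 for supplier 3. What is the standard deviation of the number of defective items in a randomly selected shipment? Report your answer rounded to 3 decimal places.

1.956

Per component, 1: μ=1.85714, E[X²]=8.7551; 2: μ=3.68, E[X²]=15.5296; 3: μ=1.2, E[X²]=2.64.
E[X] = 0.4·1.85714 + 0.2·3.68 + 0.4·1.2 = 1.95886.
E[X²] = 0.4·8.7551 + 0.2·15.5296 + 0.4·2.64 = 7.66396.
Var(X) = E[X²] − (E[X])² = 7.66396 − 3.83712 = 3.82684.
SD(X) = √3.82684 = 1.95623.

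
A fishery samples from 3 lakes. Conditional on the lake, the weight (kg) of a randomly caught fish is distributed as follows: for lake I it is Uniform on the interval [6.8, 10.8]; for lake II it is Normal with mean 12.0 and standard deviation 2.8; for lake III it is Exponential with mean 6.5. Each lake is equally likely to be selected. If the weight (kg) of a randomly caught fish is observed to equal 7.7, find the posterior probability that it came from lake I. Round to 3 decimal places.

Likelihoods f(7.7 | ·): I: 0.25; II: 0.0438155; III: 0.047056.
Posterior ∝ prior × likelihood. Numerator for I: 0.333333·0.25 = 0.0833333.
Normalizing constant: 0.333333·0.25 + 0.333333·0.0438155 + 0.333333·0.047056 = 0.113624.
P(I | observation) = 0.0833333 / 0.113624 = 0.733414.

0.733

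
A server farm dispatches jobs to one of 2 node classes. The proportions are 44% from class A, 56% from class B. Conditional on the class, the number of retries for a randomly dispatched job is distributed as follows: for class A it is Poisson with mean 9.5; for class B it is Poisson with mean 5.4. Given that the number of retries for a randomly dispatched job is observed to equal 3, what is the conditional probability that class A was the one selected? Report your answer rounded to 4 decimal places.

0.0662

Likelihoods P(X=3 | ·): A: 0.010696; B: 0.118533.
Posterior ∝ prior × likelihood. Numerator for A: 0.44·0.010696 = 0.00470625.
Normalizing constant: 0.44·0.010696 + 0.56·0.118533 = 0.0710848.
P(A | observation) = 0.00470625 / 0.0710848 = 0.0662061.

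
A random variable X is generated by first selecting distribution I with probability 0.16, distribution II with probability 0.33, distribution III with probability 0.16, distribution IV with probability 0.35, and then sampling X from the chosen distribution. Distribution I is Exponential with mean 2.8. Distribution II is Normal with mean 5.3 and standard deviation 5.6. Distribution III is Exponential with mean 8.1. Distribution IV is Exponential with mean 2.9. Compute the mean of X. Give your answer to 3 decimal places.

Component means — I: 2.8; II: 5.3; III: 8.1; IV: 2.9.
E[X] = 0.16·2.8 + 0.33·5.3 + 0.16·8.1 + 0.35·2.9 = 4.508.

4.508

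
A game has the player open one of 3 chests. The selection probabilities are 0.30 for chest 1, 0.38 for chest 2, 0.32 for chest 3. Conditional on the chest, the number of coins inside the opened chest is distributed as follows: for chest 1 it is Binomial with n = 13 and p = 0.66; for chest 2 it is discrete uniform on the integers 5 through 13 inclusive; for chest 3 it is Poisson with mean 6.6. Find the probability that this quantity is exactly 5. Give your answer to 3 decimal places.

0.096

Conditional on each chest, P(X = 5): 1: 0.0287826; 2: 0.111111; 3: 0.141969.
By total probability, P(X = 5) = 0.3·0.0287826 + 0.38·0.111111 + 0.32·0.141969 = 0.0962872.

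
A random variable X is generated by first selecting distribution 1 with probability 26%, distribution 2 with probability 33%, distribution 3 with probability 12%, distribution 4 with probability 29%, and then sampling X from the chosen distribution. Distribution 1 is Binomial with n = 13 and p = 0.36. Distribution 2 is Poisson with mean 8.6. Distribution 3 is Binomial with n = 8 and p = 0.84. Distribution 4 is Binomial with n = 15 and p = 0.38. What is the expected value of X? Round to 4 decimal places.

6.5142

Component means — 1: 4.68; 2: 8.6; 3: 6.72; 4: 5.7.
E[X] = 0.26·4.68 + 0.33·8.6 + 0.12·6.72 + 0.29·5.7 = 6.5142.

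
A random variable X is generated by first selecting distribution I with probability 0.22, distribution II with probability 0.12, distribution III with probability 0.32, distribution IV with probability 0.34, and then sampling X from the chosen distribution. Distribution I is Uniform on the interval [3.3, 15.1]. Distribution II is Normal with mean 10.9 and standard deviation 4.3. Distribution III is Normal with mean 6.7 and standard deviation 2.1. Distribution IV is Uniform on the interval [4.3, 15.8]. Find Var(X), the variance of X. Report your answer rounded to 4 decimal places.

12.4280

Per component, I: μ=9.2, E[X²]=96.2433; II: μ=10.9, E[X²]=137.3; III: μ=6.7, E[X²]=49.3; IV: μ=10.05, E[X²]=112.023.
E[X] = 0.22·9.2 + 0.12·10.9 + 0.32·6.7 + 0.34·10.05 = 8.893.
E[X²] = 0.22·96.2433 + 0.12·137.3 + 0.32·49.3 + 0.34·112.023 = 91.5135.
Var(X) = E[X²] − (E[X])² = 91.5135 − 79.0854 = 12.428.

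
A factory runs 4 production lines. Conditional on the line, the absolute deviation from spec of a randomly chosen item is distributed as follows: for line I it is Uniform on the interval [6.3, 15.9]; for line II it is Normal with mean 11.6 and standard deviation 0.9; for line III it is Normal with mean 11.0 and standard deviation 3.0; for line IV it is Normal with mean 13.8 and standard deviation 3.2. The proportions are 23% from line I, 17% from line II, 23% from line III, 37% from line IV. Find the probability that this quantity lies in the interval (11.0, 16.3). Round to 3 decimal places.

Conditional on each line, P(11.0 < X < 16.3): I: 0.510417; II: 0.747507; III: 0.461358; IV: 0.591885.
By total probability, P(11.0 < X < 16.3) = 0.23·0.510417 + 0.17·0.747507 + 0.23·0.461358 + 0.37·0.591885 = 0.569582.

0.570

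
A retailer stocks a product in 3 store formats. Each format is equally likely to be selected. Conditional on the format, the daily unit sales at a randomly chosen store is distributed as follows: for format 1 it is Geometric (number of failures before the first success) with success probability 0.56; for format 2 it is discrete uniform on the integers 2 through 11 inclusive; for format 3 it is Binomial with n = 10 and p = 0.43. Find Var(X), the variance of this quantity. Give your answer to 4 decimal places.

9.5728

Per component, 1: μ=0.785714, E[X²]=2.02041; 2: μ=6.5, E[X²]=50.5; 3: μ=4.3, E[X²]=20.941.
E[X] = 0.333333·0.785714 + 0.333333·6.5 + 0.333333·4.3 = 3.8619.
E[X²] = 0.333333·2.02041 + 0.333333·50.5 + 0.333333·20.941 = 24.4871.
Var(X) = E[X²] − (E[X])² = 24.4871 − 14.9143 = 9.57283.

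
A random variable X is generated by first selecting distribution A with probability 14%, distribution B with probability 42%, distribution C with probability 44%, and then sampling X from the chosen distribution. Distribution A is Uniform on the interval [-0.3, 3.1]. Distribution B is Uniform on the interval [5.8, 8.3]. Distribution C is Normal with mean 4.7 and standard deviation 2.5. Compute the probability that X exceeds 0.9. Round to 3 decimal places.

Conditional on each component, P(X > 0.9): A: 0.647059; B: 1; C: 0.935745.
By total probability, P(X > 0.9) = 0.14·0.647059 + 0.42·1 + 0.44·0.935745 = 0.922316.

0.922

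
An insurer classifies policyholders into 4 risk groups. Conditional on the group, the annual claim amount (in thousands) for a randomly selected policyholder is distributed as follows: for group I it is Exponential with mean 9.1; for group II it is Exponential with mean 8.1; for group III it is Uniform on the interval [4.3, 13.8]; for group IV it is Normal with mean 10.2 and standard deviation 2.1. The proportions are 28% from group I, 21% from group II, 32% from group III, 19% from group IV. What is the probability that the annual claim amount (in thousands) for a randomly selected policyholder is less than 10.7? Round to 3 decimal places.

0.676

Conditional on each group, P(X < 10.7): I: 0.691435; II: 0.733128; III: 0.673684; IV: 0.594096.
By total probability, P(X < 10.7) = 0.28·0.691435 + 0.21·0.733128 + 0.32·0.673684 + 0.19·0.594096 = 0.676016.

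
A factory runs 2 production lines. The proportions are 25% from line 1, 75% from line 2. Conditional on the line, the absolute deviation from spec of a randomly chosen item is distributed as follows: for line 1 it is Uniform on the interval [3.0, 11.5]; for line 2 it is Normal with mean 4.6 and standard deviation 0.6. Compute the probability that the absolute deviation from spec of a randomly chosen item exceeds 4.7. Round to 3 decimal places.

Conditional on each line, P(X > 4.7): 1: 0.8; 2: 0.433816.
By total probability, P(X > 4.7) = 0.25·0.8 + 0.75·0.433816 = 0.525362.

0.525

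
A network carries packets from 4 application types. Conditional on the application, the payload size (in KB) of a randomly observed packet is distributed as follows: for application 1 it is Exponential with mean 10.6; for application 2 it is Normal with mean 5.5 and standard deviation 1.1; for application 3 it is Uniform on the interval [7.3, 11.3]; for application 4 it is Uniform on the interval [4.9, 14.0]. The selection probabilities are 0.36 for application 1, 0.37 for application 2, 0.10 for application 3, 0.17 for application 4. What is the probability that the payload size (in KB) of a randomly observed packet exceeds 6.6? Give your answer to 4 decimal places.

Conditional on each application, P(X > 6.6): 1: 0.536525; 2: 0.158655; 3: 1; 4: 0.813187.
By total probability, P(X > 6.6) = 0.36·0.536525 + 0.37·0.158655 + 0.1·1 + 0.17·0.813187 = 0.490093.

0.4901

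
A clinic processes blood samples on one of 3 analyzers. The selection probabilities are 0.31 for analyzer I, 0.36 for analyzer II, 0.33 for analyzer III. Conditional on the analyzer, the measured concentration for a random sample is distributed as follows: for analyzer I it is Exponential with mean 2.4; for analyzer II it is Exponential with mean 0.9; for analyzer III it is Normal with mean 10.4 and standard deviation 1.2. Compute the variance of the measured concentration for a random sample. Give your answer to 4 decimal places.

Per component, I: μ=2.4, E[X²]=11.52; II: μ=0.9, E[X²]=1.62; III: μ=10.4, E[X²]=109.6.
E[X] = 0.31·2.4 + 0.36·0.9 + 0.33·10.4 = 4.5.
E[X²] = 0.31·11.52 + 0.36·1.62 + 0.33·109.6 = 40.3224.
Var(X) = E[X²] − (E[X])² = 40.3224 − 20.25 = 20.0724.

20.0724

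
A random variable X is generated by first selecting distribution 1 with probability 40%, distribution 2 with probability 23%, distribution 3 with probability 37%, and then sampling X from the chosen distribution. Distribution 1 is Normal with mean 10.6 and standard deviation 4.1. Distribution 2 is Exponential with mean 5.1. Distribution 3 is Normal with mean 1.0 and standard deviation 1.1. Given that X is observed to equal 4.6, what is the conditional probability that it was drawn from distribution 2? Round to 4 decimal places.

Likelihoods f(4.6 | ·): 1: 0.0333494; 2: 0.0795634; 3: 0.00171281.
Posterior ∝ prior × likelihood. Numerator for 2: 0.23·0.0795634 = 0.0182996.
Normalizing constant: 0.4·0.0333494 + 0.23·0.0795634 + 0.37·0.00171281 = 0.0322731.
P(2 | observation) = 0.0182996 / 0.0322731 = 0.567023.

0.5670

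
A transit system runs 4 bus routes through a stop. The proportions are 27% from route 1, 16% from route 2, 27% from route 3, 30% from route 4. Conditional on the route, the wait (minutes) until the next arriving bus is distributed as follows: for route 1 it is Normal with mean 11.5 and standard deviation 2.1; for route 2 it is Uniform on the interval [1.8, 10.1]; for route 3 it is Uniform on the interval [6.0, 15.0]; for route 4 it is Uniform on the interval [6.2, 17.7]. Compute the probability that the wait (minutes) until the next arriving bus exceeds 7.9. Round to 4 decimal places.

Conditional on each route, P(X > 7.9): 1: 0.956762; 2: 0.26506; 3: 0.788889; 4: 0.852174.
By total probability, P(X > 7.9) = 0.27·0.956762 + 0.16·0.26506 + 0.27·0.788889 + 0.3·0.852174 = 0.769388.

0.7694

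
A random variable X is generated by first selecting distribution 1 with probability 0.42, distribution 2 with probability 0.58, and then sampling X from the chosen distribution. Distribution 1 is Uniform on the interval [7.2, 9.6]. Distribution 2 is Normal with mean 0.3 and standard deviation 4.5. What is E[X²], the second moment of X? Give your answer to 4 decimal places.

For each component E[X²] = Var + (mean)², giving 1: 71.04; 2: 20.34.
Overall E[X²] = 0.42·71.04 + 0.58·20.34 = 41.634.

41.6340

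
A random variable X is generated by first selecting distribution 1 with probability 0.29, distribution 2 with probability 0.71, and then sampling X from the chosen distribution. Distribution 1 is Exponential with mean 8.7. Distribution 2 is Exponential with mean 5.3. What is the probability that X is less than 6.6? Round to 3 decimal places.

Conditional on each component, P(X < 6.6): 1: 0.531688; 2: 0.712141.
By total probability, P(X < 6.6) = 0.29·0.531688 + 0.71·0.712141 = 0.659809.

0.660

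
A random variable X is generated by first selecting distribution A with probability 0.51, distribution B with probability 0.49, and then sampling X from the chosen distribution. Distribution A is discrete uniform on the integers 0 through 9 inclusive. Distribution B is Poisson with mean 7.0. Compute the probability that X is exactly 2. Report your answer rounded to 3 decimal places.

0.062

Conditional on each component, P(X = 2): A: 0.1; B: 0.0223411.
By total probability, P(X = 2) = 0.51·0.1 + 0.49·0.0223411 = 0.0619471.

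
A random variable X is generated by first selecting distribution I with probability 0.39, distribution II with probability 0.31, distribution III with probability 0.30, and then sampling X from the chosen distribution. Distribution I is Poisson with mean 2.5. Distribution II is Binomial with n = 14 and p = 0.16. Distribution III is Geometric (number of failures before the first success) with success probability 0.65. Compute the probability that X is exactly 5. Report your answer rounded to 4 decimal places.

0.0406

Conditional on each component, P(X = 5): I: 0.0668009; II: 0.0437097; III: 0.00341392.
By total probability, P(X = 5) = 0.39·0.0668009 + 0.31·0.0437097 + 0.3·0.00341392 = 0.0406265.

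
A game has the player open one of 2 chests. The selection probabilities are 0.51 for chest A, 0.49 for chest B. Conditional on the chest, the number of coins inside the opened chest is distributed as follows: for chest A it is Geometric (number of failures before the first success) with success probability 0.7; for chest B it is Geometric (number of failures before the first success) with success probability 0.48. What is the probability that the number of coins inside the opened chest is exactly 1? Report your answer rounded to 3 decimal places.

Conditional on each chest, P(X = 1): A: 0.21; B: 0.2496.
By total probability, P(X = 1) = 0.51·0.21 + 0.49·0.2496 = 0.229404.

0.229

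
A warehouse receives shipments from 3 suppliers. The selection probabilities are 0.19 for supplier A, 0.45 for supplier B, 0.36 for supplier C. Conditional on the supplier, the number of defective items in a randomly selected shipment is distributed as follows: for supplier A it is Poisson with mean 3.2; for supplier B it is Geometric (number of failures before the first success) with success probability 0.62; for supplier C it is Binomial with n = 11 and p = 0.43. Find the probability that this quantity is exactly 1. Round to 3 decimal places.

Conditional on each supplier, P(X = 1): A: 0.130439; B: 0.2356; C: 0.0171242.
By total probability, P(X = 1) = 0.19·0.130439 + 0.45·0.2356 + 0.36·0.0171242 = 0.136968.

0.137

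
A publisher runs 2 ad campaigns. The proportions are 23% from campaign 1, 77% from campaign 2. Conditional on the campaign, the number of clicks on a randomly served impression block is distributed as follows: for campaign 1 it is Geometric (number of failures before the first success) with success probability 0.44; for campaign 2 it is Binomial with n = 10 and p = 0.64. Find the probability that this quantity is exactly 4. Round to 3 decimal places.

Conditional on each campaign, P(X = 4): 1: 0.0432718; 2: 0.0766927.
By total probability, P(X = 4) = 0.23·0.0432718 + 0.77·0.0766927 = 0.0690059.

0.069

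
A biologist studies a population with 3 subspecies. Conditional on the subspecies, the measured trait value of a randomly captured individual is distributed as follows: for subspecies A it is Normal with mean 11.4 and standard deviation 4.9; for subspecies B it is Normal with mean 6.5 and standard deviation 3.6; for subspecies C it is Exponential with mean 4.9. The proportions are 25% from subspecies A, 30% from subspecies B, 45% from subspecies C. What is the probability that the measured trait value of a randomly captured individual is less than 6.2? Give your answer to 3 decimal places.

0.499

Conditional on each subspecies, P(X < 6.2): A: 0.144294; B: 0.466793; C: 0.717847.
By total probability, P(X < 6.2) = 0.25·0.144294 + 0.3·0.466793 + 0.45·0.717847 = 0.499143.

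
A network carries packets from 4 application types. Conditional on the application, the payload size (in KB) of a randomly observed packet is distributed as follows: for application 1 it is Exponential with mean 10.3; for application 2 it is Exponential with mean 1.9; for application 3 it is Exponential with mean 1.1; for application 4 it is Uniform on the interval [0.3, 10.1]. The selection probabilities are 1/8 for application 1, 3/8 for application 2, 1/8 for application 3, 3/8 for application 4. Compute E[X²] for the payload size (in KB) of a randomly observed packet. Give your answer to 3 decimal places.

For each component E[X²] = Var + (mean)², giving 1: 212.18; 2: 7.22; 3: 2.42; 4: 35.0433.
Overall E[X²] = 0.125·212.18 + 0.375·7.22 + 0.125·2.42 + 0.375·35.0433 = 42.6738.

42.674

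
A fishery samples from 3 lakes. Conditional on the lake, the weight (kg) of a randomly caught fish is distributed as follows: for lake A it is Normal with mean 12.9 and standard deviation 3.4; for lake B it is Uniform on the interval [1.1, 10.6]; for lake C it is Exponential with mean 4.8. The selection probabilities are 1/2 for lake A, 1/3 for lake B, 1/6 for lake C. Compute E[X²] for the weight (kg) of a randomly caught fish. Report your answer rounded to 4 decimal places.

For each component E[X²] = Var + (mean)², giving A: 177.97; B: 41.7433; C: 46.08.
Overall E[X²] = 0.5·177.97 + 0.333333·41.7433 + 0.166667·46.08 = 110.579.

110.5794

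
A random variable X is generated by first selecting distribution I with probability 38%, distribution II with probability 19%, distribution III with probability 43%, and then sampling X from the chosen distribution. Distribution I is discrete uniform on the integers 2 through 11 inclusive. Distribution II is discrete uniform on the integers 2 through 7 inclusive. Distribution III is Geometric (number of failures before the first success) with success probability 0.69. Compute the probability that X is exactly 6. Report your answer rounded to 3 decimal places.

0.070

Conditional on each component, P(X = 6): I: 0.1; II: 0.166667; III: 0.000612378.
By total probability, P(X = 6) = 0.38·0.1 + 0.19·0.166667 + 0.43·0.000612378 = 0.06993.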